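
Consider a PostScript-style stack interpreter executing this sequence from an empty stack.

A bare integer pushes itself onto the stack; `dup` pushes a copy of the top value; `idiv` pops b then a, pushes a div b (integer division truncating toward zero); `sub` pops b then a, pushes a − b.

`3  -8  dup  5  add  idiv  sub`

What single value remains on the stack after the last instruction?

3    -> [3]
-8   -> [3, -8]
dup  -> [3, -8, -8]
5    -> [3, -8, -8, 5]
add  -> [3, -8, -3]
idiv -> [3, 2]
sub  -> [1]

1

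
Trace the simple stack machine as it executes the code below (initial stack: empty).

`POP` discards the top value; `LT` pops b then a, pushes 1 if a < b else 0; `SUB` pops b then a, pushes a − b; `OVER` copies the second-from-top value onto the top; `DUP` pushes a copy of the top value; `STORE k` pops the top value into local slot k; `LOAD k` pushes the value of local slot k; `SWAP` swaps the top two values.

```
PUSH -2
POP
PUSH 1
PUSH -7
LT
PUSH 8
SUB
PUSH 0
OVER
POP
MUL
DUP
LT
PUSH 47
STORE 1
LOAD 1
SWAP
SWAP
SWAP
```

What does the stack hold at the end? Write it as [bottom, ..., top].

PUSH -2 → -2
POP     → (empty)
PUSH 1  → 1
PUSH -7 → 1 -7
LT      → 0
PUSH 8  → 0 8
SUB     → -8
PUSH 0  → -8 0
OVER    → -8 0 -8
POP     → -8 0
MUL     → 0
DUP     → 0 0
LT      → 0
PUSH 47 → 0 47
STORE 1 → 0
LOAD 1  → 0 47
SWAP    → 47 0
SWAP    → 0 47
SWAP    → 47 0

[47, 0]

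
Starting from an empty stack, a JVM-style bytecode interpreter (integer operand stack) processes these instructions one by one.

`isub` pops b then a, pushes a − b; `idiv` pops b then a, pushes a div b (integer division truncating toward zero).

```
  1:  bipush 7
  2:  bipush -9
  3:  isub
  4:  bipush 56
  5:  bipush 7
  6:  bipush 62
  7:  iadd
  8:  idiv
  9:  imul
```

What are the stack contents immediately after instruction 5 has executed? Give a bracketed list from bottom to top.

bipush 7  : [7]
bipush -9 : [7, -9]
isub      : [16]
bipush 56 : [16, 56]
bipush 7  : [16, 56, 7]

[16, 56, 7]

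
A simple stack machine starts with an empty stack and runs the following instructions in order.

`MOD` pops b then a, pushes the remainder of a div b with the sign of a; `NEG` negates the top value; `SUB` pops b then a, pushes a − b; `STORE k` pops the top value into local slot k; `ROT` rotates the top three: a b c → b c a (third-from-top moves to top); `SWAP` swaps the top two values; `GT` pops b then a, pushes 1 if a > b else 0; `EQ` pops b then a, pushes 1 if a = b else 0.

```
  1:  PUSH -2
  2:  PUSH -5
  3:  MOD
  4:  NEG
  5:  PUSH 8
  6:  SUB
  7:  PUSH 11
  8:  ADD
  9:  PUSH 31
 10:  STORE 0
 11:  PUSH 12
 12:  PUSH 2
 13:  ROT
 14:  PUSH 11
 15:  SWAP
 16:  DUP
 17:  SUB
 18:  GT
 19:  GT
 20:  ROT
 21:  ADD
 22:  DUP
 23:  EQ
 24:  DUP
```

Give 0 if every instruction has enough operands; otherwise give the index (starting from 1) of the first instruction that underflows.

20

PUSH -2 -> [-2]
PUSH -5 -> [-2, -5]
MOD     -> [-2]
NEG     -> [2]
PUSH 8  -> [2, 8]
SUB     -> [-6]
PUSH 11 -> [-6, 11]
ADD     -> [5]
PUSH 31 -> [5, 31]
STORE 0 -> [5]
PUSH 12 -> [5, 12]
PUSH 2  -> [5, 12, 2]
ROT     -> [12, 2, 5]
PUSH 11 -> [12, 2, 5, 11]
SWAP    -> [12, 2, 11, 5]
DUP     -> [12, 2, 11, 5, 5]
SUB     -> [12, 2, 11, 0]
GT      -> [12, 2, 1]
GT      -> [12, 1]
ROT  — needs 3 operands, stack has 2 → underflow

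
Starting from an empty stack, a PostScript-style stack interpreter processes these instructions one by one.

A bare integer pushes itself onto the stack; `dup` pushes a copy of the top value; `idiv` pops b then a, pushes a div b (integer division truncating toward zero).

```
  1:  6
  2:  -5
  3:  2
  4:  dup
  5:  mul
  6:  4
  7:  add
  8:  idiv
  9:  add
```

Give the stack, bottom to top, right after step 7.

[6, -5, 8]

6    6
-5   6 -5
2    6 -5 2
dup  6 -5 2 2
mul  6 -5 4
4    6 -5 4 4
add  6 -5 8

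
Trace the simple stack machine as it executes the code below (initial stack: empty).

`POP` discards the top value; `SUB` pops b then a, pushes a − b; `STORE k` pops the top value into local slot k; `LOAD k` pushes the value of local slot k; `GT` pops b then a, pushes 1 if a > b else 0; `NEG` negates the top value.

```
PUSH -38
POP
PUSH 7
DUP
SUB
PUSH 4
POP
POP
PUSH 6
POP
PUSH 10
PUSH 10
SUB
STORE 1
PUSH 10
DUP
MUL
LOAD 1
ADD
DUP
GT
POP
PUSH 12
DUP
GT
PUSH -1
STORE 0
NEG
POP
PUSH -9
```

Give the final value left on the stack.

-9

PUSH -38 : -38
POP      : (empty)
PUSH 7   : 7
DUP      : 7 7
SUB      : 0
PUSH 4   : 0 4
POP      : 0
POP      : (empty)
PUSH 6   : 6
POP      : (empty)
PUSH 10  : 10
PUSH 10  : 10 10
SUB      : 0
STORE 1  : (empty)
PUSH 10  : 10
DUP      : 10 10
MUL      : 100
LOAD 1   : 100 0
ADD      : 100
DUP      : 100 100
GT       : 0
POP      : (empty)
PUSH 12  : 12
DUP      : 12 12
GT       : 0
PUSH -1  : 0 -1
STORE 0  : 0
NEG      : 0
POP      : (empty)
PUSH -9  : -9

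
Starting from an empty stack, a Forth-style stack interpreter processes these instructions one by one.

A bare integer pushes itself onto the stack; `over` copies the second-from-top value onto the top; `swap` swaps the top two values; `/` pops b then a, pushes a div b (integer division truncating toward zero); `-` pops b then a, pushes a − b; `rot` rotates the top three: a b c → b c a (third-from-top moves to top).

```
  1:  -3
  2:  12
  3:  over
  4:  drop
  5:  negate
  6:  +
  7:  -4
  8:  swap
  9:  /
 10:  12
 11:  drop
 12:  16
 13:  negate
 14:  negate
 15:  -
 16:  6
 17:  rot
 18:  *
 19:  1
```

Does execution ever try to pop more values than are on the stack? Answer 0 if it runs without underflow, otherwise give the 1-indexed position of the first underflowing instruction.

-3     -> [-3]
12     -> [-3, 12]
over   -> [-3, 12, -3]
drop   -> [-3, 12]
negate -> [-3, -12]
+      -> [-15]
-4     -> [-15, -4]
swap   -> [-4, -15]
/      -> [0]
12     -> [0, 12]
drop   -> [0]
16     -> [0, 16]
negate -> [0, -16]
negate -> [0, 16]
-      -> [-16]
6      -> [-16, 6]
rot  — needs 3 operands, stack has 2 → underflow

17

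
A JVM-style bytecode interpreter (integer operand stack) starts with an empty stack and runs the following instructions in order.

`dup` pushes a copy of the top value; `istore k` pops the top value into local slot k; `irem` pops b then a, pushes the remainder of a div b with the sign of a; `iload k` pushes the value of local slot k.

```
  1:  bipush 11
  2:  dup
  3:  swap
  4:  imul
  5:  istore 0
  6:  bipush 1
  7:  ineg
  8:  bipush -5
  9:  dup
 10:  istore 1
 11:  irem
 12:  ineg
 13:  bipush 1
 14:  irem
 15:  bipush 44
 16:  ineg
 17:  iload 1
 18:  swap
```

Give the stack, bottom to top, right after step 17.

[0, -44, -5]

bipush 11 : [11]
dup       : [11, 11]
swap      : [11, 11]
imul      : [121]
istore 0  : []
bipush 1  : [1]
ineg      : [-1]
bipush -5 : [-1, -5]
dup       : [-1, -5, -5]
istore 1  : [-1, -5]
irem      : [-1]
ineg      : [1]
bipush 1  : [1, 1]
irem      : [0]
bipush 44 : [0, 44]
ineg      : [0, -44]
iload 1   : [0, -44, -5]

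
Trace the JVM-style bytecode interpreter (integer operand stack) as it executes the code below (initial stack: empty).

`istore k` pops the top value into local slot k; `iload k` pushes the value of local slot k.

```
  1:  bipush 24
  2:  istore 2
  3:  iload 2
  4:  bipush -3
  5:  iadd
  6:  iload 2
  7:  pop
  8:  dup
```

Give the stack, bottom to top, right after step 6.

[21, 24]

bipush 24 : [24]
istore 2  : []
iload 2   : [24]
bipush -3 : [24, -3]
iadd      : [21]
iload 2   : [21, 24]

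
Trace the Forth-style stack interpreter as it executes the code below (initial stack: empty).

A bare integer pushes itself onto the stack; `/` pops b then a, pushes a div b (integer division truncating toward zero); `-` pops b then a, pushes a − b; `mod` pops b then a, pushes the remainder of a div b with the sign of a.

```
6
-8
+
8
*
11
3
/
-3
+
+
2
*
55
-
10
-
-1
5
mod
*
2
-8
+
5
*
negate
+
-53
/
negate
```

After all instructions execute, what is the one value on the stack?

2

6      -> [6]
-8     -> [6, -8]
+      -> [-2]
8      -> [-2, 8]
*      -> [-16]
11     -> [-16, 11]
3      -> [-16, 11, 3]
/      -> [-16, 3]
-3     -> [-16, 3, -3]
+      -> [-16, 0]
+      -> [-16]
2      -> [-16, 2]
*      -> [-32]
55     -> [-32, 55]
-      -> [-87]
10     -> [-87, 10]
-      -> [-97]
-1     -> [-97, -1]
5      -> [-97, -1, 5]
mod    -> [-97, -1]
*      -> [97]
2      -> [97, 2]
-8     -> [97, 2, -8]
+      -> [97, -6]
5      -> [97, -6, 5]
*      -> [97, -30]
negate -> [97, 30]
+      -> [127]
-53    -> [127, -53]
/      -> [-2]
negate -> [2]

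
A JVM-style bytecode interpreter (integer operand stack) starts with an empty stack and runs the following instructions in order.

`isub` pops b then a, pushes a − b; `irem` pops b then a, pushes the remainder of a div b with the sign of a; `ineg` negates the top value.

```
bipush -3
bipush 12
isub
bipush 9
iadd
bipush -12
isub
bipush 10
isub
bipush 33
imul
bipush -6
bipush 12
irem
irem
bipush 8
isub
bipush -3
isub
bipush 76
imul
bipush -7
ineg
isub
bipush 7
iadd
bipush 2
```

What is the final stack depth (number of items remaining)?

bipush -3  -> -3
bipush 12  -> -3 12
isub       -> -15
bipush 9   -> -15 9
iadd       -> -6
bipush -12 -> -6 -12
isub       -> 6
bipush 10  -> 6 10
isub       -> -4
bipush 33  -> -4 33
imul       -> -132
bipush -6  -> -132 -6
bipush 12  -> -132 -6 12
irem       -> -132 -6
irem       -> 0
bipush 8   -> 0 8
isub       -> -8
bipush -3  -> -8 -3
isub       -> -5
bipush 76  -> -5 76
imul       -> -380
bipush -7  -> -380 -7
ineg       -> -380 7
isub       -> -387
bipush 7   -> -387 7
iadd       -> -380
bipush 2   -> -380 2

2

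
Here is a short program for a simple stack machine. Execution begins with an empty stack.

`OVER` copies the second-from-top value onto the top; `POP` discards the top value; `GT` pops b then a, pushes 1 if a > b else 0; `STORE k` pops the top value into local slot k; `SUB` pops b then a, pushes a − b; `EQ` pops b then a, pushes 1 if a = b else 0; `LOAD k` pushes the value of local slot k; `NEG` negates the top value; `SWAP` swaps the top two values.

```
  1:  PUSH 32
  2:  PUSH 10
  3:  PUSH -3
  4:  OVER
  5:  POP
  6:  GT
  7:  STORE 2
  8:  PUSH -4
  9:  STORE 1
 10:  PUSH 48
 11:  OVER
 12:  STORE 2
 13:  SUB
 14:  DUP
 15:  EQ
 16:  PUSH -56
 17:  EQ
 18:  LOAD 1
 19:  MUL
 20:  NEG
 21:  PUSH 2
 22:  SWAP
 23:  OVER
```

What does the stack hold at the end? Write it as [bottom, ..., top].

PUSH 32  : 32
PUSH 10  : 32 10
PUSH -3  : 32 10 -3
OVER     : 32 10 -3 10
POP      : 32 10 -3
GT       : 32 1
STORE 2  : 32
PUSH -4  : 32 -4
STORE 1  : 32
PUSH 48  : 32 48
OVER     : 32 48 32
STORE 2  : 32 48
SUB      : -16
DUP      : -16 -16
EQ       : 1
PUSH -56 : 1 -56
EQ       : 0
LOAD 1   : 0 -4
MUL      : 0
NEG      : 0
PUSH 2   : 0 2
SWAP     : 2 0
OVER     : 2 0 2

[2, 0, 2]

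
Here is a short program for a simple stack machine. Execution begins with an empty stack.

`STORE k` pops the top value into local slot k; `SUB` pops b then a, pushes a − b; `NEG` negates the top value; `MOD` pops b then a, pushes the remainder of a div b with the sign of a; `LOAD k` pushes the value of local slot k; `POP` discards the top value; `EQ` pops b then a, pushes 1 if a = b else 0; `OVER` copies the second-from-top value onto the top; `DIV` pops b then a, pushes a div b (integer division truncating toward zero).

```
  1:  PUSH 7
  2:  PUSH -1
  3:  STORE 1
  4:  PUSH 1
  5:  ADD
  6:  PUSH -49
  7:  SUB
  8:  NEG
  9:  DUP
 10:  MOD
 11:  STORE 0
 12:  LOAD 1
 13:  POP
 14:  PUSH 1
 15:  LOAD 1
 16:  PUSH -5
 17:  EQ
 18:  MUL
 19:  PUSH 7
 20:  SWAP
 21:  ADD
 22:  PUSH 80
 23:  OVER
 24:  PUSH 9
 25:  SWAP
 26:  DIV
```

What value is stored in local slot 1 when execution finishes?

-1

PUSH 7    7
PUSH -1   7 -1
STORE 1   7
PUSH 1    7 1
ADD       8
PUSH -49  8 -49
SUB       57
NEG       -57
DUP       -57 -57
MOD       0
STORE 0   (empty)
LOAD 1    -1
POP       (empty)
PUSH 1    1
LOAD 1    1 -1
PUSH -5   1 -1 -5
EQ        1 0
MUL       0
PUSH 7    0 7
SWAP      7 0
ADD       7
PUSH 80   7 80
OVER      7 80 7
PUSH 9    7 80 7 9
SWAP      7 80 9 7
DIV       7 80 1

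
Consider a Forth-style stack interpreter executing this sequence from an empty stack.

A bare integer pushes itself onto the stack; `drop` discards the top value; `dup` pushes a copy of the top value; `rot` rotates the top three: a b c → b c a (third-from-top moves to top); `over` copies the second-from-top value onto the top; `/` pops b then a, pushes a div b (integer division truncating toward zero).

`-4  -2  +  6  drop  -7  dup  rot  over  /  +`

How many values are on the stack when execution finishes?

2

-4   -> [-4]
-2   -> [-4, -2]
+    -> [-6]
6    -> [-6, 6]
drop -> [-6]
-7   -> [-6, -7]
dup  -> [-6, -7, -7]
rot  -> [-7, -7, -6]
over -> [-7, -7, -6, -7]
/    -> [-7, -7, 0]
+    -> [-7, -7]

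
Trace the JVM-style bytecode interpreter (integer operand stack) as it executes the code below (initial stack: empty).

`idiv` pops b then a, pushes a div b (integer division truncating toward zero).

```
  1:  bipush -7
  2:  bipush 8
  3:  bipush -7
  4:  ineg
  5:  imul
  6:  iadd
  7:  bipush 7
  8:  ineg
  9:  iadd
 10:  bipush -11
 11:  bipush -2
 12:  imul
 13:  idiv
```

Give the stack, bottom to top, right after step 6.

bipush -7  [-7]
bipush 8   [-7, 8]
bipush -7  [-7, 8, -7]
ineg       [-7, 8, 7]
imul       [-7, 56]
iadd       [49]

[49]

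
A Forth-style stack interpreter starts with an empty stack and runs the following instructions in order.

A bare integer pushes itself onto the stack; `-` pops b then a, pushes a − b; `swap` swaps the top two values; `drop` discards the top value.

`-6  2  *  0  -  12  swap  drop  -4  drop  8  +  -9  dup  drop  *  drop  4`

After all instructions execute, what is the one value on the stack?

4

-6   -> -6
2    -> -6 2
*    -> -12
0    -> -12 0
-    -> -12
12   -> -12 12
swap -> 12 -12
drop -> 12
-4   -> 12 -4
drop -> 12
8    -> 12 8
+    -> 20
-9   -> 20 -9
dup  -> 20 -9 -9
drop -> 20 -9
*    -> -180
drop -> (empty)
4    -> 4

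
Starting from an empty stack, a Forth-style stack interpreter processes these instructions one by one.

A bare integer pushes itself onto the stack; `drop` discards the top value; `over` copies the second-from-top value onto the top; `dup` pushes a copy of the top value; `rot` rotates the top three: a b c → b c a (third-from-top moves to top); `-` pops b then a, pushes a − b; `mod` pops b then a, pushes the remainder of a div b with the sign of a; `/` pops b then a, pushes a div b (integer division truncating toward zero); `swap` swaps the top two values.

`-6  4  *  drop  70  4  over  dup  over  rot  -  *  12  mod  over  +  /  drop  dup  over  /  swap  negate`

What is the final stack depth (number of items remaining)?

-6      [-6]
4       [-6, 4]
*       [-24]
drop    []
70      [70]
4       [70, 4]
over    [70, 4, 70]
dup     [70, 4, 70, 70]
over    [70, 4, 70, 70, 70]
rot     [70, 4, 70, 70, 70]
-       [70, 4, 70, 0]
*       [70, 4, 0]
12      [70, 4, 0, 12]
mod     [70, 4, 0]
over    [70, 4, 0, 4]
+       [70, 4, 4]
/       [70, 1]
drop    [70]
dup     [70, 70]
over    [70, 70, 70]
/       [70, 1]
swap    [1, 70]
negate  [1, -70]

2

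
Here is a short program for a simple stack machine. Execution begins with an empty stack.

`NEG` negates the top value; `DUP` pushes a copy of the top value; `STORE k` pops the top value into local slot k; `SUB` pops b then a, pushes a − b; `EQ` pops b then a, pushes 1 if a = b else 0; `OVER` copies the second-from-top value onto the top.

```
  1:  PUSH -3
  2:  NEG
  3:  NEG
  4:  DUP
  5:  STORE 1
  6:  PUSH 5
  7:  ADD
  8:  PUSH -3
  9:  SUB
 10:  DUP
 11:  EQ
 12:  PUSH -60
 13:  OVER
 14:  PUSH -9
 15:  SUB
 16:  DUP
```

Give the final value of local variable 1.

-3

PUSH -3  : -3
NEG      : 3
NEG      : -3
DUP      : -3 -3
STORE 1  : -3
PUSH 5   : -3 5
ADD      : 2
PUSH -3  : 2 -3
SUB      : 5
DUP      : 5 5
EQ       : 1
PUSH -60 : 1 -60
OVER     : 1 -60 1
PUSH -9  : 1 -60 1 -9
SUB      : 1 -60 10
DUP      : 1 -60 10 10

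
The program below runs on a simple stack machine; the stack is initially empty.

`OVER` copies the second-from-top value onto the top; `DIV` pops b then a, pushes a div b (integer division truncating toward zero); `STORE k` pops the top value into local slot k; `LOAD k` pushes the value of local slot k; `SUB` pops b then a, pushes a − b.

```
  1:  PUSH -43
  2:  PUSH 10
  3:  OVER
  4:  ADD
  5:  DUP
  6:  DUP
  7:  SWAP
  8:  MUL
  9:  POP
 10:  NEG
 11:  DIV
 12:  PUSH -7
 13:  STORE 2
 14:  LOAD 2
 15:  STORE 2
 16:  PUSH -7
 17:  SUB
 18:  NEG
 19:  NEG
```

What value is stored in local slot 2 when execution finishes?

PUSH -43 : -43
PUSH 10  : -43 10
OVER     : -43 10 -43
ADD      : -43 -33
DUP      : -43 -33 -33
DUP      : -43 -33 -33 -33
SWAP     : -43 -33 -33 -33
MUL      : -43 -33 1089
POP      : -43 -33
NEG      : -43 33
DIV      : -1
PUSH -7  : -1 -7
STORE 2  : -1
LOAD 2   : -1 -7
STORE 2  : -1
PUSH -7  : -1 -7
SUB      : 6
NEG      : -6
NEG      : 6

-7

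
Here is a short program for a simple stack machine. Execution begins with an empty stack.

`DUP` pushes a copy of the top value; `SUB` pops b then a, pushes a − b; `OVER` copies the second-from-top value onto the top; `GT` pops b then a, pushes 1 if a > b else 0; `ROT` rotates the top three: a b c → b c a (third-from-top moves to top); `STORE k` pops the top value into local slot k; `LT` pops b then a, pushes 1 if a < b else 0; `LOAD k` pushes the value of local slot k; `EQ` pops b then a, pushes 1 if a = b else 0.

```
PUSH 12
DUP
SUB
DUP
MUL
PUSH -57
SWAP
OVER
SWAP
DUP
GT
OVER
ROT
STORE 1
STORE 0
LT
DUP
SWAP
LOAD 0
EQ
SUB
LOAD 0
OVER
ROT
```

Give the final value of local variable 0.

PUSH 12  : [12]
DUP      : [12, 12]
SUB      : [0]
DUP      : [0, 0]
MUL      : [0]
PUSH -57 : [0, -57]
SWAP     : [-57, 0]
OVER     : [-57, 0, -57]
SWAP     : [-57, -57, 0]
DUP      : [-57, -57, 0, 0]
GT       : [-57, -57, 0]
OVER     : [-57, -57, 0, -57]
ROT      : [-57, 0, -57, -57]
STORE 1  : [-57, 0, -57]
STORE 0  : [-57, 0]
LT       : [1]
DUP      : [1, 1]
SWAP     : [1, 1]
LOAD 0   : [1, 1, -57]
EQ       : [1, 0]
SUB      : [1]
LOAD 0   : [1, -57]
OVER     : [1, -57, 1]
ROT      : [-57, 1, 1]

-57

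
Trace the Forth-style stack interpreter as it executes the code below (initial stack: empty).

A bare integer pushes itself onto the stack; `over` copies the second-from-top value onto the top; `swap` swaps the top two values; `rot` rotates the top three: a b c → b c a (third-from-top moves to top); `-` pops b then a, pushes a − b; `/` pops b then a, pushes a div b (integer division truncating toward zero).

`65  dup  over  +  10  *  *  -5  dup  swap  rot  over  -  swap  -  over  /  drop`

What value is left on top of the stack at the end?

-5

65   → [65]
dup  → [65, 65]
over → [65, 65, 65]
+    → [65, 130]
10   → [65, 130, 10]
*    → [65, 1300]
*    → [84500]
-5   → [84500, -5]
dup  → [84500, -5, -5]
swap → [84500, -5, -5]
rot  → [-5, -5, 84500]
over → [-5, -5, 84500, -5]
-    → [-5, -5, 84505]
swap → [-5, 84505, -5]
-    → [-5, 84510]
over → [-5, 84510, -5]
/    → [-5, -16902]
drop → [-5]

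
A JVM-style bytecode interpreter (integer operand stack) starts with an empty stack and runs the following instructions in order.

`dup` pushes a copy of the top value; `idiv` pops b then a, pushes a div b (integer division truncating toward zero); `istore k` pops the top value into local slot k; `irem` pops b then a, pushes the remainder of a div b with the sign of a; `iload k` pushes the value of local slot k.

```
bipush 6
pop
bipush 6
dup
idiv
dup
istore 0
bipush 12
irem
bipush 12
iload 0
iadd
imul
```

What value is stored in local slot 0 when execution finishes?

1

bipush 6  : [6]
pop       : []
bipush 6  : [6]
dup       : [6, 6]
idiv      : [1]
dup       : [1, 1]
istore 0  : [1]
bipush 12 : [1, 12]
irem      : [1]
bipush 12 : [1, 12]
iload 0   : [1, 12, 1]
iadd      : [1, 13]
imul      : [13]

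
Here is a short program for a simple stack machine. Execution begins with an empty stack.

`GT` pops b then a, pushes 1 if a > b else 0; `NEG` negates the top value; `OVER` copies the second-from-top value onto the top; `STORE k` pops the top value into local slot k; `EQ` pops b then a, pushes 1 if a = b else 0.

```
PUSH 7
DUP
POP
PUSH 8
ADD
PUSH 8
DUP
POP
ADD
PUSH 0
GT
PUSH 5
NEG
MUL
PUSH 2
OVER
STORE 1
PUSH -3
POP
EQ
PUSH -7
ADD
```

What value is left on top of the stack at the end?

-7

PUSH 7   [7]
DUP      [7, 7]
POP      [7]
PUSH 8   [7, 8]
ADD      [15]
PUSH 8   [15, 8]
DUP      [15, 8, 8]
POP      [15, 8]
ADD      [23]
PUSH 0   [23, 0]
GT       [1]
PUSH 5   [1, 5]
NEG      [1, -5]
MUL      [-5]
PUSH 2   [-5, 2]
OVER     [-5, 2, -5]
STORE 1  [-5, 2]
PUSH -3  [-5, 2, -3]
POP      [-5, 2]
EQ       [0]
PUSH -7  [0, -7]
ADD      [-7]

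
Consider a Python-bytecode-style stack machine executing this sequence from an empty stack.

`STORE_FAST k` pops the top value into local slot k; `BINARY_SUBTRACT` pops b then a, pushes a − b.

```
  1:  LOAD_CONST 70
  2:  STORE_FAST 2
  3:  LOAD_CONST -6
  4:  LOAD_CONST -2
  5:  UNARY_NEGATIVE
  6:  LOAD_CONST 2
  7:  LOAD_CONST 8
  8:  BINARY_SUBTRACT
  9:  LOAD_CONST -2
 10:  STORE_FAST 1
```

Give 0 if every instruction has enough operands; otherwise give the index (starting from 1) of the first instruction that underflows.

LOAD_CONST 70   → 70
STORE_FAST 2    → (empty)
LOAD_CONST -6   → -6
LOAD_CONST -2   → -6 -2
UNARY_NEGATIVE  → -6 2
LOAD_CONST 2    → -6 2 2
LOAD_CONST 8    → -6 2 2 8
BINARY_SUBTRACT → -6 2 -6
LOAD_CONST -2   → -6 2 -6 -2
STORE_FAST 1    → -6 2 -6

0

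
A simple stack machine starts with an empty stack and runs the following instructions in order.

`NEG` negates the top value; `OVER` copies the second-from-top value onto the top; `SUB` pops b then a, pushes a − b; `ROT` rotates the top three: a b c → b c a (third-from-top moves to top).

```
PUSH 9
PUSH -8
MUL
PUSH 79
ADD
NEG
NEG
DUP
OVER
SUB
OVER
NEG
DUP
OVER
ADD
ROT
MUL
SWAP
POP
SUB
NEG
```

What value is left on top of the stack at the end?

-7

PUSH 9  -> [9]
PUSH -8 -> [9, -8]
MUL     -> [-72]
PUSH 79 -> [-72, 79]
ADD     -> [7]
NEG     -> [-7]
NEG     -> [7]
DUP     -> [7, 7]
OVER    -> [7, 7, 7]
SUB     -> [7, 0]
OVER    -> [7, 0, 7]
NEG     -> [7, 0, -7]
DUP     -> [7, 0, -7, -7]
OVER    -> [7, 0, -7, -7, -7]
ADD     -> [7, 0, -7, -14]
ROT     -> [7, -7, -14, 0]
MUL     -> [7, -7, 0]
SWAP    -> [7, 0, -7]
POP     -> [7, 0]
SUB     -> [7]
NEG     -> [-7]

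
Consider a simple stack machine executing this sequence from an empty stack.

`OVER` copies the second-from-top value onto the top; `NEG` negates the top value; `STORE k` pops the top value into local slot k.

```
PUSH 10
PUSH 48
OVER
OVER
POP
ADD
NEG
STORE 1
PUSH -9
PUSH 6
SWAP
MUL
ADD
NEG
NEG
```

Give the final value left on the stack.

PUSH 10  [10]
PUSH 48  [10, 48]
OVER     [10, 48, 10]
OVER     [10, 48, 10, 48]
POP      [10, 48, 10]
ADD      [10, 58]
NEG      [10, -58]
STORE 1  [10]
PUSH -9  [10, -9]
PUSH 6   [10, -9, 6]
SWAP     [10, 6, -9]
MUL      [10, -54]
ADD      [-44]
NEG      [44]
NEG      [-44]

-44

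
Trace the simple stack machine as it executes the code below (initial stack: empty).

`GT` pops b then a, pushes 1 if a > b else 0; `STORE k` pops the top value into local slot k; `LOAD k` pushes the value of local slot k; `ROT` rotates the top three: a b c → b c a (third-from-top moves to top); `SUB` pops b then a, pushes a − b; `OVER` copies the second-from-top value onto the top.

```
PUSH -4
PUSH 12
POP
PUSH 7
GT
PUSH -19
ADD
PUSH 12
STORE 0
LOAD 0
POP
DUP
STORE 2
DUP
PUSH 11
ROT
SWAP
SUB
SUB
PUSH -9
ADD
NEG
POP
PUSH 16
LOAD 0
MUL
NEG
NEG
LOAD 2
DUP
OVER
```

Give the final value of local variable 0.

12

PUSH -4   [-4]
PUSH 12   [-4, 12]
POP       [-4]
PUSH 7    [-4, 7]
GT        [0]
PUSH -19  [0, -19]
ADD       [-19]
PUSH 12   [-19, 12]
STORE 0   [-19]
LOAD 0    [-19, 12]
POP       [-19]
DUP       [-19, -19]
STORE 2   [-19]
DUP       [-19, -19]
PUSH 11   [-19, -19, 11]
ROT       [-19, 11, -19]
SWAP      [-19, -19, 11]
SUB       [-19, -30]
SUB       [11]
PUSH -9   [11, -9]
ADD       [2]
NEG       [-2]
POP       []
PUSH 16   [16]
LOAD 0    [16, 12]
MUL       [192]
NEG       [-192]
NEG       [192]
LOAD 2    [192, -19]
DUP       [192, -19, -19]
OVER      [192, -19, -19, -19]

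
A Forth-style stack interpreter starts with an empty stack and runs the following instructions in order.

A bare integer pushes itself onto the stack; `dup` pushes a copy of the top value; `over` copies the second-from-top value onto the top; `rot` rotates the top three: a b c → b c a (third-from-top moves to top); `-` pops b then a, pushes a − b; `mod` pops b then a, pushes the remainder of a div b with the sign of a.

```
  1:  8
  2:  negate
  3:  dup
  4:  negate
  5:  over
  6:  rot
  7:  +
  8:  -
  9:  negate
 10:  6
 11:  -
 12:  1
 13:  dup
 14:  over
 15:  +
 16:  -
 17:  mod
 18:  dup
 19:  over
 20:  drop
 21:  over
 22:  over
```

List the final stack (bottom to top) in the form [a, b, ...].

[0, 0, 0, 0]

8       8
negate  -8
dup     -8 -8
negate  -8 8
over    -8 8 -8
rot     8 -8 -8
+       8 -16
-       24
negate  -24
6       -24 6
-       -30
1       -30 1
dup     -30 1 1
over    -30 1 1 1
+       -30 1 2
-       -30 -1
mod     0
dup     0 0
over    0 0 0
drop    0 0
over    0 0 0
over    0 0 0 0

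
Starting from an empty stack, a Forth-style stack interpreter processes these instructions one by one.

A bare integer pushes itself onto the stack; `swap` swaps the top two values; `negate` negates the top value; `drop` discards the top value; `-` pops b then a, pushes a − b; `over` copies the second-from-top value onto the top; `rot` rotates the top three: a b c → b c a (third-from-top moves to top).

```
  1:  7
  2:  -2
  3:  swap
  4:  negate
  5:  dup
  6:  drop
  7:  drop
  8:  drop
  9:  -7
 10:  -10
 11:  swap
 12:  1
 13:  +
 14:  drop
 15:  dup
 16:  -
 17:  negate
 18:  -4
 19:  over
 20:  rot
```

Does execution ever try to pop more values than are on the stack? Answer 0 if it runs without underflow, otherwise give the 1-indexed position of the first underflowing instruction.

0

7       [7]
-2      [7, -2]
swap    [-2, 7]
negate  [-2, -7]
dup     [-2, -7, -7]
drop    [-2, -7]
drop    [-2]
drop    []
-7      [-7]
-10     [-7, -10]
swap    [-10, -7]
1       [-10, -7, 1]
+       [-10, -6]
drop    [-10]
dup     [-10, -10]
-       [0]
negate  [0]
-4      [0, -4]
over    [0, -4, 0]
rot     [-4, 0, 0]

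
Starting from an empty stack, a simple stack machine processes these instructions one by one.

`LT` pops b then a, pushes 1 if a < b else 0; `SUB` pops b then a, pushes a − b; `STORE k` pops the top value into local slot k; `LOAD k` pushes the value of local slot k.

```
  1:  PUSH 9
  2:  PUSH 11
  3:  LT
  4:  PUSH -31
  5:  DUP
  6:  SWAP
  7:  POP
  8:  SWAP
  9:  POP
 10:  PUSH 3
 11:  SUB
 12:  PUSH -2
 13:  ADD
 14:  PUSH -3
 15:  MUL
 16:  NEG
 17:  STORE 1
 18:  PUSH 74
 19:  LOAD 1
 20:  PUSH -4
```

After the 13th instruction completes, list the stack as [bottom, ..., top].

PUSH 9    [9]
PUSH 11   [9, 11]
LT        [1]
PUSH -31  [1, -31]
DUP       [1, -31, -31]
SWAP      [1, -31, -31]
POP       [1, -31]
SWAP      [-31, 1]
POP       [-31]
PUSH 3    [-31, 3]
SUB       [-34]
PUSH -2   [-34, -2]
ADD       [-36]

[-36]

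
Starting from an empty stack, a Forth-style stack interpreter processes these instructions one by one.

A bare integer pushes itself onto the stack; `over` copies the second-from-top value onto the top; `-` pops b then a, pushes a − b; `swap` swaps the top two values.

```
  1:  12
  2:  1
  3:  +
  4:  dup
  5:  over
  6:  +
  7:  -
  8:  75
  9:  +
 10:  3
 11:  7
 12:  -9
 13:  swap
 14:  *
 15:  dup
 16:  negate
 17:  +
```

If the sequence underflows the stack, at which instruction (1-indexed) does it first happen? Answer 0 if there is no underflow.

12     -> 12
1      -> 12 1
+      -> 13
dup    -> 13 13
over   -> 13 13 13
+      -> 13 26
-      -> -13
75     -> -13 75
+      -> 62
3      -> 62 3
7      -> 62 3 7
-9     -> 62 3 7 -9
swap   -> 62 3 -9 7
*      -> 62 3 -63
dup    -> 62 3 -63 -63
negate -> 62 3 -63 63
+      -> 62 3 0

0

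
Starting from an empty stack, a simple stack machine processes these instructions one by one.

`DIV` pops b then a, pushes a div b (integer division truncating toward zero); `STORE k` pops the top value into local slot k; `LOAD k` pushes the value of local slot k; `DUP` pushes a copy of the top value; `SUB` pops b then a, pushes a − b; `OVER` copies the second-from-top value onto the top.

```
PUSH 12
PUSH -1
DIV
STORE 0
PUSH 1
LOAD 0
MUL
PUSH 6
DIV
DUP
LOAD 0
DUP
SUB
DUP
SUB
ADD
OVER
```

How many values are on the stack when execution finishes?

3

PUSH 12 : 12
PUSH -1 : 12 -1
DIV     : -12
STORE 0 : (empty)
PUSH 1  : 1
LOAD 0  : 1 -12
MUL     : -12
PUSH 6  : -12 6
DIV     : -2
DUP     : -2 -2
LOAD 0  : -2 -2 -12
DUP     : -2 -2 -12 -12
SUB     : -2 -2 0
DUP     : -2 -2 0 0
SUB     : -2 -2 0
ADD     : -2 -2
OVER    : -2 -2 -2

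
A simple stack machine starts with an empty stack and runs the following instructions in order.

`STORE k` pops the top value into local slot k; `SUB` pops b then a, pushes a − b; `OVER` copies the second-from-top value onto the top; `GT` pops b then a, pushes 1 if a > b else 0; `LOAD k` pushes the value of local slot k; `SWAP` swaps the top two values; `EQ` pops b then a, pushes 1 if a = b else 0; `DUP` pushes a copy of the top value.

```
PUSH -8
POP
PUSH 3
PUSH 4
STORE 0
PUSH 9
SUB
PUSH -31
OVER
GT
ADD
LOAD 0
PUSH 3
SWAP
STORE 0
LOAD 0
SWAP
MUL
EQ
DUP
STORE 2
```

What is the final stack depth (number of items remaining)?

PUSH -8   [-8]
POP       []
PUSH 3    [3]
PUSH 4    [3, 4]
STORE 0   [3]
PUSH 9    [3, 9]
SUB       [-6]
PUSH -31  [-6, -31]
OVER      [-6, -31, -6]
GT        [-6, 0]
ADD       [-6]
LOAD 0    [-6, 4]
PUSH 3    [-6, 4, 3]
SWAP      [-6, 3, 4]
STORE 0   [-6, 3]
LOAD 0    [-6, 3, 4]
SWAP      [-6, 4, 3]
MUL       [-6, 12]
EQ        [0]
DUP       [0, 0]
STORE 2   [0]

1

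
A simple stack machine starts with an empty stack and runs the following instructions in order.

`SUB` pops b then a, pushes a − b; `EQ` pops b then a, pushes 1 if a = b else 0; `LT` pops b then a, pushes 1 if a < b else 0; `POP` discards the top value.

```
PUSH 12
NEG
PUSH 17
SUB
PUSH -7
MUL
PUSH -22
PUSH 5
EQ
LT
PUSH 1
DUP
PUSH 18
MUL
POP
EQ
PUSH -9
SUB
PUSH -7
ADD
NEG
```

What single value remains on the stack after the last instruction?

PUSH 12   12
NEG       -12
PUSH 17   -12 17
SUB       -29
PUSH -7   -29 -7
MUL       203
PUSH -22  203 -22
PUSH 5    203 -22 5
EQ        203 0
LT        0
PUSH 1    0 1
DUP       0 1 1
PUSH 18   0 1 1 18
MUL       0 1 18
POP       0 1
EQ        0
PUSH -9   0 -9
SUB       9
PUSH -7   9 -7
ADD       2
NEG       -2

-2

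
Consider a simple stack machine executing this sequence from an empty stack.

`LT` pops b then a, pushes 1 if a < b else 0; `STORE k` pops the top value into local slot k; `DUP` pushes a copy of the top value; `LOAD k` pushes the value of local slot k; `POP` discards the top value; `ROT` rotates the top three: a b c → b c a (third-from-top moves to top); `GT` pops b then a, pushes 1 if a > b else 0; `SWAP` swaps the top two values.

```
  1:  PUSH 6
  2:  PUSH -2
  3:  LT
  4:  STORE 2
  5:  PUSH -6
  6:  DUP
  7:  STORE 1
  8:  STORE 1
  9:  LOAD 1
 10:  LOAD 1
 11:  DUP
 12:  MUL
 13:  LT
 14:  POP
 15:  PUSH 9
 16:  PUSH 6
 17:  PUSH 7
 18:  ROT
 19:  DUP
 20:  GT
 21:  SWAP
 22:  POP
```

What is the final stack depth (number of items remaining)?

2

PUSH 6  : 6
PUSH -2 : 6 -2
LT      : 0
STORE 2 : (empty)
PUSH -6 : -6
DUP     : -6 -6
STORE 1 : -6
STORE 1 : (empty)
LOAD 1  : -6
LOAD 1  : -6 -6
DUP     : -6 -6 -6
MUL     : -6 36
LT      : 1
POP     : (empty)
PUSH 9  : 9
PUSH 6  : 9 6
PUSH 7  : 9 6 7
ROT     : 6 7 9
DUP     : 6 7 9 9
GT      : 6 7 0
SWAP    : 6 0 7
POP     : 6 0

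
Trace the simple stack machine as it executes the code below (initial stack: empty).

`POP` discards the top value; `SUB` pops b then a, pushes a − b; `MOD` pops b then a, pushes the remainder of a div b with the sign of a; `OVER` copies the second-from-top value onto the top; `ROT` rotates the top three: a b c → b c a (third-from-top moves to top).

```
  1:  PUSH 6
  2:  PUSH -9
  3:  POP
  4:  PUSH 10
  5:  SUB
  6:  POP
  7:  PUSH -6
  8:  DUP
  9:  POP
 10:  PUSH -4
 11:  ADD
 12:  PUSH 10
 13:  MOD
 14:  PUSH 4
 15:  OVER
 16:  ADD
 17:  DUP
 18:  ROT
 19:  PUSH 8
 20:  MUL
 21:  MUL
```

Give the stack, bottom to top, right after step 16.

PUSH 6  -> 6
PUSH -9 -> 6 -9
POP     -> 6
PUSH 10 -> 6 10
SUB     -> -4
POP     -> (empty)
PUSH -6 -> -6
DUP     -> -6 -6
POP     -> -6
PUSH -4 -> -6 -4
ADD     -> -10
PUSH 10 -> -10 10
MOD     -> 0
PUSH 4  -> 0 4
OVER    -> 0 4 0
ADD     -> 0 4

[0, 4]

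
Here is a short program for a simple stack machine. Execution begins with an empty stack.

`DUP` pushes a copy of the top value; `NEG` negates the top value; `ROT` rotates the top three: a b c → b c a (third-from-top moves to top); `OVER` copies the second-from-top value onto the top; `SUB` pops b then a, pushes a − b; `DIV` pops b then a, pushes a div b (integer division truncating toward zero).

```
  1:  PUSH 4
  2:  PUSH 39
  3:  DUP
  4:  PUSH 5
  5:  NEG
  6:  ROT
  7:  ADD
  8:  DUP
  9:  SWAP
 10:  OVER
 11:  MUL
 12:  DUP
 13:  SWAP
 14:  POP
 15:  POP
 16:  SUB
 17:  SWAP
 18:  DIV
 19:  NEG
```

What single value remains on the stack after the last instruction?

-1

PUSH 4  → [4]
PUSH 39 → [4, 39]
DUP     → [4, 39, 39]
PUSH 5  → [4, 39, 39, 5]
NEG     → [4, 39, 39, -5]
ROT     → [4, 39, -5, 39]
ADD     → [4, 39, 34]
DUP     → [4, 39, 34, 34]
SWAP    → [4, 39, 34, 34]
OVER    → [4, 39, 34, 34, 34]
MUL     → [4, 39, 34, 1156]
DUP     → [4, 39, 34, 1156, 1156]
SWAP    → [4, 39, 34, 1156, 1156]
POP     → [4, 39, 34, 1156]
POP     → [4, 39, 34]
SUB     → [4, 5]
SWAP    → [5, 4]
DIV     → [1]
NEG     → [-1]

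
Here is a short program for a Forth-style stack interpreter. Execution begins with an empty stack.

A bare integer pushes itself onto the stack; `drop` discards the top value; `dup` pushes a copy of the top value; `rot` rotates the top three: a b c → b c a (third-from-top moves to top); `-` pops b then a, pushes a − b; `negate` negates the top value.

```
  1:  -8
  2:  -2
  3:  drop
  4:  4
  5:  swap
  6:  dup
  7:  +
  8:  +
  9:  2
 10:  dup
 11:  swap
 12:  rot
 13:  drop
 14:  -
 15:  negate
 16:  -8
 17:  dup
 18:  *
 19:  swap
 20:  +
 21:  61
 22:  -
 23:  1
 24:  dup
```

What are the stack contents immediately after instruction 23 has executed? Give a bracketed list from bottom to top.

-8     -> [-8]
-2     -> [-8, -2]
drop   -> [-8]
4      -> [-8, 4]
swap   -> [4, -8]
dup    -> [4, -8, -8]
+      -> [4, -16]
+      -> [-12]
2      -> [-12, 2]
dup    -> [-12, 2, 2]
swap   -> [-12, 2, 2]
rot    -> [2, 2, -12]
drop   -> [2, 2]
-      -> [0]
negate -> [0]
-8     -> [0, -8]
dup    -> [0, -8, -8]
*      -> [0, 64]
swap   -> [64, 0]
+      -> [64]
61     -> [64, 61]
-      -> [3]
1      -> [3, 1]

[3, 1]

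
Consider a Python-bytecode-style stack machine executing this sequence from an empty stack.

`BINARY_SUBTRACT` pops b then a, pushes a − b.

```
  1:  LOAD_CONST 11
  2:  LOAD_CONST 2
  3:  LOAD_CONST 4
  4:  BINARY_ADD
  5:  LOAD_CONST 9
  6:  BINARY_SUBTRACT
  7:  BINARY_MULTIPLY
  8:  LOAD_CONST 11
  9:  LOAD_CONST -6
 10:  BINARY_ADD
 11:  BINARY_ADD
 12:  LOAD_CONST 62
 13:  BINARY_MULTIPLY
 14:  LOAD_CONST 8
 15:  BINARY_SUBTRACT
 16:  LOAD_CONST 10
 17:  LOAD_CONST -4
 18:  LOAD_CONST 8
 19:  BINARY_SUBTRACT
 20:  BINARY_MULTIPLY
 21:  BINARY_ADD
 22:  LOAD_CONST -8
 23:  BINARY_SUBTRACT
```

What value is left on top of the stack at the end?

LOAD_CONST 11   : [11]
LOAD_CONST 2    : [11, 2]
LOAD_CONST 4    : [11, 2, 4]
BINARY_ADD      : [11, 6]
LOAD_CONST 9    : [11, 6, 9]
BINARY_SUBTRACT : [11, -3]
BINARY_MULTIPLY : [-33]
LOAD_CONST 11   : [-33, 11]
LOAD_CONST -6   : [-33, 11, -6]
BINARY_ADD      : [-33, 5]
BINARY_ADD      : [-28]
LOAD_CONST 62   : [-28, 62]
BINARY_MULTIPLY : [-1736]
LOAD_CONST 8    : [-1736, 8]
BINARY_SUBTRACT : [-1744]
LOAD_CONST 10   : [-1744, 10]
LOAD_CONST -4   : [-1744, 10, -4]
LOAD_CONST 8    : [-1744, 10, -4, 8]
BINARY_SUBTRACT : [-1744, 10, -12]
BINARY_MULTIPLY : [-1744, -120]
BINARY_ADD      : [-1864]
LOAD_CONST -8   : [-1864, -8]
BINARY_SUBTRACT : [-1856]

-1856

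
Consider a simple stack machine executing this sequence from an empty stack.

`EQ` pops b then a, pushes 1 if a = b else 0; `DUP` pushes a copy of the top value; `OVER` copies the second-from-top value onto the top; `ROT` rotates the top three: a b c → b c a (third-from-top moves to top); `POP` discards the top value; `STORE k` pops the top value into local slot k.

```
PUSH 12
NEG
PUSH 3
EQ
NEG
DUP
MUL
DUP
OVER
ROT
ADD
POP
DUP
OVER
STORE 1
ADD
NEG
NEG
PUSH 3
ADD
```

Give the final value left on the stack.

3

PUSH 12 -> [12]
NEG     -> [-12]
PUSH 3  -> [-12, 3]
EQ      -> [0]
NEG     -> [0]
DUP     -> [0, 0]
MUL     -> [0]
DUP     -> [0, 0]
OVER    -> [0, 0, 0]
ROT     -> [0, 0, 0]
ADD     -> [0, 0]
POP     -> [0]
DUP     -> [0, 0]
OVER    -> [0, 0, 0]
STORE 1 -> [0, 0]
ADD     -> [0]
NEG     -> [0]
NEG     -> [0]
PUSH 3  -> [0, 3]
ADD     -> [3]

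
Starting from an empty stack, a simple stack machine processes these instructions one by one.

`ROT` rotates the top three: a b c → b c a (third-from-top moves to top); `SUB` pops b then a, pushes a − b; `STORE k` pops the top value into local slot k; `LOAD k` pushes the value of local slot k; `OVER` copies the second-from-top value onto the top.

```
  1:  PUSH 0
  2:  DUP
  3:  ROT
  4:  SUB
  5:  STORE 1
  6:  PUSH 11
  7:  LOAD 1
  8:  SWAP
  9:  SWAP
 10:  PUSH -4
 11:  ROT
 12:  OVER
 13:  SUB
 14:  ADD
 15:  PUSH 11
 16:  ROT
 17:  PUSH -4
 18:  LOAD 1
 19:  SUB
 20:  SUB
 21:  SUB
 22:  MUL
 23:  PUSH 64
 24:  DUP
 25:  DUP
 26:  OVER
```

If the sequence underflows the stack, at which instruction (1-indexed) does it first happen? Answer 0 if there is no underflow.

PUSH 0 : 0
DUP    : 0 0
ROT  — needs 3 operands, stack has 2 → underflow

3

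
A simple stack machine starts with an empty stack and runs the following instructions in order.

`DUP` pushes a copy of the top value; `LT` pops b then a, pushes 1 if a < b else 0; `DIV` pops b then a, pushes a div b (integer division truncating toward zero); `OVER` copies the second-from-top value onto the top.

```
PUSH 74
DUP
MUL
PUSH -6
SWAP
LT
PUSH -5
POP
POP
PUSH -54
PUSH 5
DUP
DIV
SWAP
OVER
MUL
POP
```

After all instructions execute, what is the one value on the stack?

PUSH 74   [74]
DUP       [74, 74]
MUL       [5476]
PUSH -6   [5476, -6]
SWAP      [-6, 5476]
LT        [1]
PUSH -5   [1, -5]
POP       [1]
POP       []
PUSH -54  [-54]
PUSH 5    [-54, 5]
DUP       [-54, 5, 5]
DIV       [-54, 1]
SWAP      [1, -54]
OVER      [1, -54, 1]
MUL       [1, -54]
POP       [1]

1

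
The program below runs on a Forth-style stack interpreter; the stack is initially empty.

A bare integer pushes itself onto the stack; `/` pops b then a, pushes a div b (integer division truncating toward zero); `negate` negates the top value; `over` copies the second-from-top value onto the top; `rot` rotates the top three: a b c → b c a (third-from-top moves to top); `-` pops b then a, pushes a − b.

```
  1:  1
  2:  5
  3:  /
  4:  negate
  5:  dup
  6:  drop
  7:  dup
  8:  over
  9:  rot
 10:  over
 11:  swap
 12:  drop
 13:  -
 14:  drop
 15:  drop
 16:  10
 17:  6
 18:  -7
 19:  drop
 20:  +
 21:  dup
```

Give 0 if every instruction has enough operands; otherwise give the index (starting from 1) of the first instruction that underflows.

0

1      -> [1]
5      -> [1, 5]
/      -> [0]
negate -> [0]
dup    -> [0, 0]
drop   -> [0]
dup    -> [0, 0]
over   -> [0, 0, 0]
rot    -> [0, 0, 0]
over   -> [0, 0, 0, 0]
swap   -> [0, 0, 0, 0]
drop   -> [0, 0, 0]
-      -> [0, 0]
drop   -> [0]
drop   -> []
10     -> [10]
6      -> [10, 6]
-7     -> [10, 6, -7]
drop   -> [10, 6]
+      -> [16]
dup    -> [16, 16]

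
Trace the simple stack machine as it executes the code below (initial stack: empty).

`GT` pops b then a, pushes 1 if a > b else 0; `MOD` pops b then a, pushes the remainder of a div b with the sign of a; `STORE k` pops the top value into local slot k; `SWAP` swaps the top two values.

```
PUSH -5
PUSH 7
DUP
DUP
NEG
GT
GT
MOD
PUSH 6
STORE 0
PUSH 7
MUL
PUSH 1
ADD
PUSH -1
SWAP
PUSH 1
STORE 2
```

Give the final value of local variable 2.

1

PUSH -5  -5
PUSH 7   -5 7
DUP      -5 7 7
DUP      -5 7 7 7
NEG      -5 7 7 -7
GT       -5 7 1
GT       -5 1
MOD      0
PUSH 6   0 6
STORE 0  0
PUSH 7   0 7
MUL      0
PUSH 1   0 1
ADD      1
PUSH -1  1 -1
SWAP     -1 1
PUSH 1   -1 1 1
STORE 2  -1 1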